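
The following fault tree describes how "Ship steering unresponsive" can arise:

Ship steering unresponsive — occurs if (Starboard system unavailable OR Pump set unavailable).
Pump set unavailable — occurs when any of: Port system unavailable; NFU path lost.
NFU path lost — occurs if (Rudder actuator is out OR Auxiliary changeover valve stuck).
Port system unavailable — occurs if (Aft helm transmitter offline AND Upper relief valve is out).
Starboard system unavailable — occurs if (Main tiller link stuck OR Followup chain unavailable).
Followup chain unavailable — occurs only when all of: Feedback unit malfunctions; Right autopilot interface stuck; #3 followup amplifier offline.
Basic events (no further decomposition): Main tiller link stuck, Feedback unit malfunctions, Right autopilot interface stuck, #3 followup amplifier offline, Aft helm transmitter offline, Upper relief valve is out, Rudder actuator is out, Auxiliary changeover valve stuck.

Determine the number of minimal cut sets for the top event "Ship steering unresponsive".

5

Followup chain unavailable [AND]: one cut set from each child combined → 1 × 1 × 1 = 1 cut set(s).
Starboard system unavailable [OR]: union of children's cut sets → 2 cut set(s).
Port system unavailable [AND]: one cut set from each child combined → 1 × 1 = 1 cut set(s).
NFU path lost [OR]: union of children's cut sets → 2 cut set(s).
Pump set unavailable [OR]: union of children's cut sets → 3 cut set(s).
Ship steering unresponsive [OR]: union of children's cut sets → 5 cut set(s).
Minimal cut sets: {Main tiller link stuck}; {#3 followup amplifier offline, Feedback unit malfunctions, Right autopilot interface stuck}; {Aft helm transmitter offline, Upper relief valve is out}; {Rudder actuator is out}; {Auxiliary changeover valve stuck}.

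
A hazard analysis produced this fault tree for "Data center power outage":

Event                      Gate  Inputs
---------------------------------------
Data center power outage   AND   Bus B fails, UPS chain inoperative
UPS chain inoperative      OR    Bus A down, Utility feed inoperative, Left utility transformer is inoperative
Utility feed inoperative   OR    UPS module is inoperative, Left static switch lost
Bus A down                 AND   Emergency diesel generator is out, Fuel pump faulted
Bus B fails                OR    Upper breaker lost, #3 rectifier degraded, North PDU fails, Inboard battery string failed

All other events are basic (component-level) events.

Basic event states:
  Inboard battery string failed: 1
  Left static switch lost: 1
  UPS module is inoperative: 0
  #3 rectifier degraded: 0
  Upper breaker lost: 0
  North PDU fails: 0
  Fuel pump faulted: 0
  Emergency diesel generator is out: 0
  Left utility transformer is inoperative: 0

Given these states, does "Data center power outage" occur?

Bus B fails [OR]: Upper breaker lost=not, #3 rectifier degraded=not, North PDU fails=not, Inboard battery string failed=occurs → at least one input occurs → occurs.
Bus A down [AND]: Emergency diesel generator is out=not, Fuel pump faulted=not → not all inputs occur → does not occur.
Utility feed inoperative [OR]: UPS module is inoperative=not, Left static switch lost=occurs → at least one input occurs → occurs.
UPS chain inoperative [OR]: Bus A down=not, Utility feed inoperative=occurs, Left utility transformer is inoperative=not → at least one input occurs → occurs.
Data center power outage [AND]: Bus B fails=occurs, UPS chain inoperative=occurs → all inputs occur → occurs.

Yes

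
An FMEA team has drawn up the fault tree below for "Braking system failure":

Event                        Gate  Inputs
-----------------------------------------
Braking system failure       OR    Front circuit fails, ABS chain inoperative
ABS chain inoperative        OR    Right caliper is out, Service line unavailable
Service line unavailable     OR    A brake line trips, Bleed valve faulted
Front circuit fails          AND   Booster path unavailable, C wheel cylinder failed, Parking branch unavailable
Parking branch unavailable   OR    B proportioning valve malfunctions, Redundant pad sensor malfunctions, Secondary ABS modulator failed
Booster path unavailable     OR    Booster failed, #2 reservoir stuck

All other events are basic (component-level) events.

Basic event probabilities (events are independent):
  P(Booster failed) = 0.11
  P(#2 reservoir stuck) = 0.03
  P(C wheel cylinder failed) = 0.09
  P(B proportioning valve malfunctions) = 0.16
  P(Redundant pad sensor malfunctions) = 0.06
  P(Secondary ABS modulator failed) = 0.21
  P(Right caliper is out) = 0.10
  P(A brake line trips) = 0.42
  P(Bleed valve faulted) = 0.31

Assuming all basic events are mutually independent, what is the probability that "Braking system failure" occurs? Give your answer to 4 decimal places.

0.6415

P(Booster path unavailable) [OR] = 1 − (1−0.11) × (1−0.03) = 0.136700
P(Parking branch unavailable) [OR] = 1 − (1−0.16) × (1−0.06) × (1−0.21) = 0.376216
P(Front circuit fails) [AND] = 0.136700 × 0.09 × 0.376216 = 0.004629
P(Service line unavailable) [OR] = 1 − (1−0.42) × (1−0.31) = 0.599800
P(ABS chain inoperative) [OR] = 1 − (1−0.10) × (1−0.599800) = 0.639820
P(Braking system failure) [OR] = 1 − (1−0.004629) × (1−0.639820) = 0.641487
Rounded to 4 decimal places: P(Braking system failure) ≈ 0.6415.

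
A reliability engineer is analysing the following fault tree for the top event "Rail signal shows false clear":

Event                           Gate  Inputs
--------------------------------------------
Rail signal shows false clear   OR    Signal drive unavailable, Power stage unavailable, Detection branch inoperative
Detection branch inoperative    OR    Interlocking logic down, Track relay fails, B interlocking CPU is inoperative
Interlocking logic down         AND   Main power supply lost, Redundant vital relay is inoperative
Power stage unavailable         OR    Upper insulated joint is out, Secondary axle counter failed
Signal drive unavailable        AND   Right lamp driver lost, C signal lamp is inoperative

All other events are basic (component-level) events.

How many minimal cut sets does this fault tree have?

Signal drive unavailable [AND]: one cut set from each child combined → 1 × 1 = 1 cut set(s).
Power stage unavailable [OR]: union of children's cut sets → 2 cut set(s).
Interlocking logic down [AND]: one cut set from each child combined → 1 × 1 = 1 cut set(s).
Detection branch inoperative [OR]: union of children's cut sets → 3 cut set(s).
Rail signal shows false clear [OR]: union of children's cut sets → 6 cut set(s).
Minimal cut sets: {C signal lamp is inoperative, Right lamp driver lost}; {Upper insulated joint is out}; {Secondary axle counter failed}; {Main power supply lost, Redundant vital relay is inoperative}; {Track relay fails}; {B interlocking CPU is inoperative}.

6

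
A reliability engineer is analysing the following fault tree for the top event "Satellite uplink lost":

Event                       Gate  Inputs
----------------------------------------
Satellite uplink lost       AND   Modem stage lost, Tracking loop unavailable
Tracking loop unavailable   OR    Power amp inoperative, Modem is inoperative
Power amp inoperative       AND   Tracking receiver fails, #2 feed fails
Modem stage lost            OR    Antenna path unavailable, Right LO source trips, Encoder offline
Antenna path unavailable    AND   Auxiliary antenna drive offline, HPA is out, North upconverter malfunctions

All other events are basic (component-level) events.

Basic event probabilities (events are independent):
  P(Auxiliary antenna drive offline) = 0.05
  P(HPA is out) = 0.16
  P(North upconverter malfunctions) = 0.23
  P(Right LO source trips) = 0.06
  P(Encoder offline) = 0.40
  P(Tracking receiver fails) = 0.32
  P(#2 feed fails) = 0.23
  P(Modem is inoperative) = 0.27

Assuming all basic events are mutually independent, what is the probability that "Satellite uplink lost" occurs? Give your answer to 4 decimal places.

P(Antenna path unavailable) [AND] = 0.05 × 0.16 × 0.23 = 0.001840
P(Modem stage lost) [OR] = 1 − (1−0.001840) × (1−0.06) × (1−0.40) = 0.437038
P(Power amp inoperative) [AND] = 0.32 × 0.23 = 0.073600
P(Tracking loop unavailable) [OR] = 1 − (1−0.073600) × (1−0.27) = 0.323728
P(Satellite uplink lost) [AND] = 0.437038 × 0.323728 = 0.141481
Rounded to 4 decimal places: P(Satellite uplink lost) ≈ 0.1415.

0.1415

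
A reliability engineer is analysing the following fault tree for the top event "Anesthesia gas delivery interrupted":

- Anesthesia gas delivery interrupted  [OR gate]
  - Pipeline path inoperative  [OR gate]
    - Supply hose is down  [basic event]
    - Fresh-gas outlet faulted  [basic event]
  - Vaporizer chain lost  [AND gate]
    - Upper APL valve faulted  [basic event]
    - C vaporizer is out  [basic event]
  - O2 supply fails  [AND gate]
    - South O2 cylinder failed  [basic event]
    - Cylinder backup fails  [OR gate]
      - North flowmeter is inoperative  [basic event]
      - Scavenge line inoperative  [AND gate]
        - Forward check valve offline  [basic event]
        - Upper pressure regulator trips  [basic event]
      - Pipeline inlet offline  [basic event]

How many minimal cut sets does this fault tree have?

Pipeline path inoperative [OR]: union of children's cut sets → 2 cut set(s).
Vaporizer chain lost [AND]: one cut set from each child combined → 1 × 1 = 1 cut set(s).
Scavenge line inoperative [AND]: one cut set from each child combined → 1 × 1 = 1 cut set(s).
Cylinder backup fails [OR]: union of children's cut sets → 3 cut set(s).
O2 supply fails [AND]: one cut set from each child combined → 1 × 3 = 3 cut set(s).
Anesthesia gas delivery interrupted [OR]: union of children's cut sets → 6 cut set(s).
Minimal cut sets: {Supply hose is down}; {Fresh-gas outlet faulted}; {C vaporizer is out, Upper APL valve faulted}; {North flowmeter is inoperative, South O2 cylinder failed}; {Forward check valve offline, South O2 cylinder failed, Upper pressure regulator trips}; {Pipeline inlet offline, South O2 cylinder failed}.

6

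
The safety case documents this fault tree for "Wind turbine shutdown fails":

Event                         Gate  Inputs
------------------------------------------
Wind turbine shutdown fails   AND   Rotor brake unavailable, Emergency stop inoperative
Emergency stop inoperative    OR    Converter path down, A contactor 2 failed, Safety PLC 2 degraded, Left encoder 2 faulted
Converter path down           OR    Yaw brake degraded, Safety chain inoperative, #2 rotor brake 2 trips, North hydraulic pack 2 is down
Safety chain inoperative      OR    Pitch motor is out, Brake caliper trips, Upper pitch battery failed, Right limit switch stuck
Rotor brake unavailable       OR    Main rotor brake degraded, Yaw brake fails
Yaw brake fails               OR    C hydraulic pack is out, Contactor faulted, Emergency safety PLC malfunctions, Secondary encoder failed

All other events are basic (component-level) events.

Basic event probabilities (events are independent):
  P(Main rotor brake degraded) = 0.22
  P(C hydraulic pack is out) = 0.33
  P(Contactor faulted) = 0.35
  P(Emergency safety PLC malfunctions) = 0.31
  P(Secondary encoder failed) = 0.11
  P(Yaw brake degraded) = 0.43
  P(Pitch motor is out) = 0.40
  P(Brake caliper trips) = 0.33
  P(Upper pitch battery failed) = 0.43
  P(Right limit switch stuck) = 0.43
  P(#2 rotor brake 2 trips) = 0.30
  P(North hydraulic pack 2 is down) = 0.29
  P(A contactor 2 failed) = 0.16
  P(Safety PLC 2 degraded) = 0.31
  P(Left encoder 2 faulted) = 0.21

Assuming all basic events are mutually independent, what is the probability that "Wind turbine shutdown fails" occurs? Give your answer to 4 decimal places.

0.7780

P(Yaw brake fails) [OR] = 1 − (1−0.33) × (1−0.35) × (1−0.31) × (1−0.11) = 0.732559
P(Rotor brake unavailable) [OR] = 1 − (1−0.22) × (1−0.732559) = 0.791396
P(Safety chain inoperative) [OR] = 1 − (1−0.40) × (1−0.33) × (1−0.43) × (1−0.43) = 0.869390
P(Converter path down) [OR] = 1 − (1−0.43) × (1−0.869390) × (1−0.30) × (1−0.29) = 0.962999
P(Emergency stop inoperative) [OR] = 1 − (1−0.962999) × (1−0.16) × (1−0.31) × (1−0.21) = 0.983058
P(Wind turbine shutdown fails) [AND] = 0.791396 × 0.983058 = 0.777988
Rounded to 4 decimal places: P(Wind turbine shutdown fails) ≈ 0.7780.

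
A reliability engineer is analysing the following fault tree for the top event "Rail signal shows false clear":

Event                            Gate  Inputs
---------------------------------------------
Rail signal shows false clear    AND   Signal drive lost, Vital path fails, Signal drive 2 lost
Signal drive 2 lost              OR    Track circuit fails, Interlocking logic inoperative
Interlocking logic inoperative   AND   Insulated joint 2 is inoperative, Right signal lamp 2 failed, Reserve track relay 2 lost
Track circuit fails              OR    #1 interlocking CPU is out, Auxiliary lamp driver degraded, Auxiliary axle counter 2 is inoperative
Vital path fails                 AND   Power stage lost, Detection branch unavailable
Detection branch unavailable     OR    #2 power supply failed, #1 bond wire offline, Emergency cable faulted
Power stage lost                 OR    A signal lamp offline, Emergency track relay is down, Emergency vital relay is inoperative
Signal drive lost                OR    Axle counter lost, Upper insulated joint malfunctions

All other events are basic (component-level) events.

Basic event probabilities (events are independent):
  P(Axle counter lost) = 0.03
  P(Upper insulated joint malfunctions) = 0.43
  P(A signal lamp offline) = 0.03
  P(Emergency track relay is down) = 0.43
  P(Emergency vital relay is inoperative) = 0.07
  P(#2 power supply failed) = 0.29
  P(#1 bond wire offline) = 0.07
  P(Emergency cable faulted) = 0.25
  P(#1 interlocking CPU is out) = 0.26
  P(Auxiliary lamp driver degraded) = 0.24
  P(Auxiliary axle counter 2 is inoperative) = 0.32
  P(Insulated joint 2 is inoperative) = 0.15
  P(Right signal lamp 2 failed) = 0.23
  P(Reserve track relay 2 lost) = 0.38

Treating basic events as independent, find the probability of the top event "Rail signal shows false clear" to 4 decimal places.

0.0683

P(Signal drive lost) [OR] = 1 − (1−0.03) × (1−0.43) = 0.447100
P(Power stage lost) [OR] = 1 − (1−0.03) × (1−0.43) × (1−0.07) = 0.485803
P(Detection branch unavailable) [OR] = 1 − (1−0.29) × (1−0.07) × (1−0.25) = 0.504775
P(Vital path fails) [AND] = 0.485803 × 0.504775 = 0.245221
P(Track circuit fails) [OR] = 1 − (1−0.26) × (1−0.24) × (1−0.32) = 0.617568
P(Interlocking logic inoperative) [AND] = 0.15 × 0.23 × 0.38 = 0.013110
P(Signal drive 2 lost) [OR] = 1 − (1−0.617568) × (1−0.013110) = 0.622582
P(Rail signal shows false clear) [AND] = 0.447100 × 0.245221 × 0.622582 = 0.068259
Rounded to 4 decimal places: P(Rail signal shows false clear) ≈ 0.0683.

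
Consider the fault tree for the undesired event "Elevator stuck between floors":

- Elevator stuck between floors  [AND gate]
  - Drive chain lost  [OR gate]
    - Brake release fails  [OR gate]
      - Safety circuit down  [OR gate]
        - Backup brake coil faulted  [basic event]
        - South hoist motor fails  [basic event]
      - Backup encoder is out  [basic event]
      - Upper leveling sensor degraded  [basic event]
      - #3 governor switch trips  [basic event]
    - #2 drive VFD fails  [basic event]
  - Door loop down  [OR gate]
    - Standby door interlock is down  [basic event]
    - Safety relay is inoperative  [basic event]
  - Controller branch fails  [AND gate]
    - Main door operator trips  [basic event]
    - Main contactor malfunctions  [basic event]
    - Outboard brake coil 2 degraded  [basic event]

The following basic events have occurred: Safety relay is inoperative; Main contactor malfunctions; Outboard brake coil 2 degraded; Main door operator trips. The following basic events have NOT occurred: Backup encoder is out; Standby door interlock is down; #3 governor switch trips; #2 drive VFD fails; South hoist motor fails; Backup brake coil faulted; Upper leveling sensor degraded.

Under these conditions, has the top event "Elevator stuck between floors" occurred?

Safety circuit down [OR]: Backup brake coil faulted=not, South hoist motor fails=not → no input occurs → does not occur.
Brake release fails [OR]: Safety circuit down=not, Backup encoder is out=not, Upper leveling sensor degraded=not, #3 governor switch trips=not → no input occurs → does not occur.
Drive chain lost [OR]: Brake release fails=not, #2 drive VFD fails=not → no input occurs → does not occur.
Door loop down [OR]: Standby door interlock is down=not, Safety relay is inoperative=occurs → at least one input occurs → occurs.
Controller branch fails [AND]: Main door operator trips=occurs, Main contactor malfunctions=occurs, Outboard brake coil 2 degraded=occurs → all inputs occur → occurs.
Elevator stuck between floors [AND]: Drive chain lost=not, Door loop down=occurs, Controller branch fails=occurs → not all inputs occur → does not occur.

No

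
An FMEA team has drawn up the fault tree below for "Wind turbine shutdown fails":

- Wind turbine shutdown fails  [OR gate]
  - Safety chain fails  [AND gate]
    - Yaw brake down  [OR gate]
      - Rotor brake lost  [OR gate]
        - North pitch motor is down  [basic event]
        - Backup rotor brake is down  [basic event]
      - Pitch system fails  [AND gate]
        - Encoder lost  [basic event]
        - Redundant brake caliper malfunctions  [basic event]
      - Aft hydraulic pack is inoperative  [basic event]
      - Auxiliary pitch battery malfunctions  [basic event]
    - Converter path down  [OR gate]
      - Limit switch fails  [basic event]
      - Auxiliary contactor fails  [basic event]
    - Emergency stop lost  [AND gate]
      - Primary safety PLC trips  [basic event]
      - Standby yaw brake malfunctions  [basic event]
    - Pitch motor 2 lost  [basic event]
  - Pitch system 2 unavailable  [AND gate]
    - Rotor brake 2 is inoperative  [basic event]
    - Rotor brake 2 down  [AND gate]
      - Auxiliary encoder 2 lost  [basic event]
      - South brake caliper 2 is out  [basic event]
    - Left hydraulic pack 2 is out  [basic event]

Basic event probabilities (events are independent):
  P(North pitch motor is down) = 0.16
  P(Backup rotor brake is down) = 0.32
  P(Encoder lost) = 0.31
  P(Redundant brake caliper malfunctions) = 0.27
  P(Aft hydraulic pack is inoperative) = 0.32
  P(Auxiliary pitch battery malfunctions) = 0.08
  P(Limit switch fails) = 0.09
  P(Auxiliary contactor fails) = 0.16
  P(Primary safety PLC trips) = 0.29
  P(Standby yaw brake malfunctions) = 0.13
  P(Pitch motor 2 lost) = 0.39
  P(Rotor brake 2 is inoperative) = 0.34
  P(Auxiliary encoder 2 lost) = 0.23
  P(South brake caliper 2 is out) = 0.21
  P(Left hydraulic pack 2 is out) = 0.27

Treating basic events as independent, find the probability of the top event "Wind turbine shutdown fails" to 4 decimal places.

P(Rotor brake lost) [OR] = 1 − (1−0.16) × (1−0.32) = 0.428800
P(Pitch system fails) [AND] = 0.31 × 0.27 = 0.083700
P(Yaw brake down) [OR] = 1 − (1−0.428800) × (1−0.083700) × (1−0.32) × (1−0.08) = 0.672567
P(Converter path down) [OR] = 1 − (1−0.09) × (1−0.16) = 0.235600
P(Emergency stop lost) [AND] = 0.29 × 0.13 = 0.037700
P(Safety chain fails) [AND] = 0.672567 × 0.235600 × 0.037700 × 0.39 = 0.002330
P(Rotor brake 2 down) [AND] = 0.23 × 0.21 = 0.048300
P(Pitch system 2 unavailable) [AND] = 0.34 × 0.048300 × 0.27 = 0.004434
P(Wind turbine shutdown fails) [OR] = 1 − (1−0.002330) × (1−0.004434) = 0.006754
Rounded to 4 decimal places: P(Wind turbine shutdown fails) ≈ 0.0068.

0.0068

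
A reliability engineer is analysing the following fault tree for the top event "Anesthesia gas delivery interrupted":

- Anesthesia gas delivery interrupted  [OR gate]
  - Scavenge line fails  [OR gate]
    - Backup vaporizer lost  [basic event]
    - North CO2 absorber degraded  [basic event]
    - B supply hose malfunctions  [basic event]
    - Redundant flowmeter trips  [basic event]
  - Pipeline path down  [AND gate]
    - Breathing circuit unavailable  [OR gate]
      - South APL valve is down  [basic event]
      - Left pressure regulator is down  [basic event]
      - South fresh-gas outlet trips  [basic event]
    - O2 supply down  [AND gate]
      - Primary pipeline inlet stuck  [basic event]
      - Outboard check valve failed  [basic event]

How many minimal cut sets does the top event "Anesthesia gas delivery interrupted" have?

Scavenge line fails [OR]: union of children's cut sets → 4 cut set(s).
Breathing circuit unavailable [OR]: union of children's cut sets → 3 cut set(s).
O2 supply down [AND]: one cut set from each child combined → 1 × 1 = 1 cut set(s).
Pipeline path down [AND]: one cut set from each child combined → 3 × 1 = 3 cut set(s).
Anesthesia gas delivery interrupted [OR]: union of children's cut sets → 7 cut set(s).
Minimal cut sets: {Backup vaporizer lost}; {North CO2 absorber degraded}; {B supply hose malfunctions}; {Redundant flowmeter trips}; {Outboard check valve failed, Primary pipeline inlet stuck, South APL valve is down}; {Left pressure regulator is down, Outboard check valve failed, Primary pipeline inlet stuck}; {Outboard check valve failed, Primary pipeline inlet stuck, South fresh-gas outlet trips}.

7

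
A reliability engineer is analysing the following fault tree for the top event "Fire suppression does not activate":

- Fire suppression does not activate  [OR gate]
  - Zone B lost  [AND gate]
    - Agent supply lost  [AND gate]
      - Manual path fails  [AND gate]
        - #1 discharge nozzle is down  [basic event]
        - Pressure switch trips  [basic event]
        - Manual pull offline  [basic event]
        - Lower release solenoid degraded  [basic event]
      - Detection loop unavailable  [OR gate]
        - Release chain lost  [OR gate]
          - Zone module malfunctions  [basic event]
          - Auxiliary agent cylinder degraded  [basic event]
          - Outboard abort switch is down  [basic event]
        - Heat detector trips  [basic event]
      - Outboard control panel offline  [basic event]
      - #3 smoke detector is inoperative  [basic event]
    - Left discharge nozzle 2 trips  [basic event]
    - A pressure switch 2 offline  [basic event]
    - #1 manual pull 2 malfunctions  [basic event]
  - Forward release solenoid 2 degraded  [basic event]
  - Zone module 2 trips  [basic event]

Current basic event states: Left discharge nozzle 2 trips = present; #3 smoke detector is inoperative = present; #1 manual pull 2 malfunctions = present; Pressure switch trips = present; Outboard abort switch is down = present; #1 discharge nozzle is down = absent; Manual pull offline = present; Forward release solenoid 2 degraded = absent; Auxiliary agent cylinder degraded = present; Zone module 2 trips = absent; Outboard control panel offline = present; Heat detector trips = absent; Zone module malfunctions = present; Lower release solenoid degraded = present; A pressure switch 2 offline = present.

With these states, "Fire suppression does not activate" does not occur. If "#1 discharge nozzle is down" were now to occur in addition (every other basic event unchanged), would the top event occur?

Counterfactual: set "#1 discharge nozzle is down" to occurred.
Manual path fails [AND]: #1 discharge nozzle is down=occurs, Pressure switch trips=occurs, Manual pull offline=occurs, Lower release solenoid degraded=occurs → all inputs occur → occurs.
Release chain lost [OR]: Zone module malfunctions=occurs, Auxiliary agent cylinder degraded=occurs, Outboard abort switch is down=occurs → at least one input occurs → occurs.
Detection loop unavailable [OR]: Release chain lost=occurs, Heat detector trips=not → at least one input occurs → occurs.
Agent supply lost [AND]: Manual path fails=occurs, Detection loop unavailable=occurs, Outboard control panel offline=occurs, #3 smoke detector is inoperative=occurs → all inputs occur → occurs.
Zone B lost [AND]: Agent supply lost=occurs, Left discharge nozzle 2 trips=occurs, A pressure switch 2 offline=occurs, #1 manual pull 2 malfunctions=occurs → all inputs occur → occurs.
Fire suppression does not activate [OR]: Zone B lost=occurs, Forward release solenoid 2 degraded=not, Zone module 2 trips=not → at least one input occurs → occurs.

Yes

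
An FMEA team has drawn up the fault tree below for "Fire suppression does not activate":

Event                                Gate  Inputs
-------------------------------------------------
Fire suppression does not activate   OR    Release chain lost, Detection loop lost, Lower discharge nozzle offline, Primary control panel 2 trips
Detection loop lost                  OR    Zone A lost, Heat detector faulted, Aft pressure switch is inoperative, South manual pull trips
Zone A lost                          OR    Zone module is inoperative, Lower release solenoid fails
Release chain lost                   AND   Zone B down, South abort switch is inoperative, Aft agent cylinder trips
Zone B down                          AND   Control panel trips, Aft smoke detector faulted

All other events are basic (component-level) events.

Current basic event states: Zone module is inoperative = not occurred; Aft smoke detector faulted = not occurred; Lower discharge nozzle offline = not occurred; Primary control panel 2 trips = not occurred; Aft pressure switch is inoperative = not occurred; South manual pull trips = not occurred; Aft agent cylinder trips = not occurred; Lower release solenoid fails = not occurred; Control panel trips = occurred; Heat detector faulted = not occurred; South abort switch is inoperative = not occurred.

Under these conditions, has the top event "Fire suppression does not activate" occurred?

No

Zone B down [AND]: Control panel trips=occurs, Aft smoke detector faulted=not → not all inputs occur → does not occur.
Release chain lost [AND]: Zone B down=not, South abort switch is inoperative=not, Aft agent cylinder trips=not → not all inputs occur → does not occur.
Zone A lost [OR]: Zone module is inoperative=not, Lower release solenoid fails=not → no input occurs → does not occur.
Detection loop lost [OR]: Zone A lost=not, Heat detector faulted=not, Aft pressure switch is inoperative=not, South manual pull trips=not → no input occurs → does not occur.
Fire suppression does not activate [OR]: Release chain lost=not, Detection loop lost=not, Lower discharge nozzle offline=not, Primary control panel 2 trips=not → no input occurs → does not occur.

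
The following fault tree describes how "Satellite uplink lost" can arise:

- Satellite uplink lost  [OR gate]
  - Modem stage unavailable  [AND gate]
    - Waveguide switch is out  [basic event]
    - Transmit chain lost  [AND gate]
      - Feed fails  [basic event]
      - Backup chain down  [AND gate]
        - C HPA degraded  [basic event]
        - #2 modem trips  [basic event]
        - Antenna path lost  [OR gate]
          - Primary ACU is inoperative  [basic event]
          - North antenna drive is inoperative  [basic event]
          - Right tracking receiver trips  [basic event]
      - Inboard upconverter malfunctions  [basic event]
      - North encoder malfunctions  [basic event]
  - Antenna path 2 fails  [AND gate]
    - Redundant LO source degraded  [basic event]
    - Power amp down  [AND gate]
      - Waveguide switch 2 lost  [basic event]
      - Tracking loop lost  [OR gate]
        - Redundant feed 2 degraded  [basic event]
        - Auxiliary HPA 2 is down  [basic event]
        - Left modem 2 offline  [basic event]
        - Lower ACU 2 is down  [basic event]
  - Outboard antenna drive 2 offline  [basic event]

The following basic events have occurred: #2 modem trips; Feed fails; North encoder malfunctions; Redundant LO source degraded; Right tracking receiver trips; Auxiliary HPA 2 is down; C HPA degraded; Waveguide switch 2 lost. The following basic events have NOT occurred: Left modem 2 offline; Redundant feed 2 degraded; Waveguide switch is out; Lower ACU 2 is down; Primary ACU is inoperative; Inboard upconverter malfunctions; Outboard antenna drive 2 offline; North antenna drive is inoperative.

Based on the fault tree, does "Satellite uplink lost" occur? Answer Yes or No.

Yes

Antenna path lost [OR]: Primary ACU is inoperative=not, North antenna drive is inoperative=not, Right tracking receiver trips=occurs → at least one input occurs → occurs.
Backup chain down [AND]: C HPA degraded=occurs, #2 modem trips=occurs, Antenna path lost=occurs → all inputs occur → occurs.
Transmit chain lost [AND]: Feed fails=occurs, Backup chain down=occurs, Inboard upconverter malfunctions=not, North encoder malfunctions=occurs → not all inputs occur → does not occur.
Modem stage unavailable [AND]: Waveguide switch is out=not, Transmit chain lost=not → not all inputs occur → does not occur.
Tracking loop lost [OR]: Redundant feed 2 degraded=not, Auxiliary HPA 2 is down=occurs, Left modem 2 offline=not, Lower ACU 2 is down=not → at least one input occurs → occurs.
Power amp down [AND]: Waveguide switch 2 lost=occurs, Tracking loop lost=occurs → all inputs occur → occurs.
Antenna path 2 fails [AND]: Redundant LO source degraded=occurs, Power amp down=occurs → all inputs occur → occurs.
Satellite uplink lost [OR]: Modem stage unavailable=not, Antenna path 2 fails=occurs, Outboard antenna drive 2 offline=not → at least one input occurs → occurs.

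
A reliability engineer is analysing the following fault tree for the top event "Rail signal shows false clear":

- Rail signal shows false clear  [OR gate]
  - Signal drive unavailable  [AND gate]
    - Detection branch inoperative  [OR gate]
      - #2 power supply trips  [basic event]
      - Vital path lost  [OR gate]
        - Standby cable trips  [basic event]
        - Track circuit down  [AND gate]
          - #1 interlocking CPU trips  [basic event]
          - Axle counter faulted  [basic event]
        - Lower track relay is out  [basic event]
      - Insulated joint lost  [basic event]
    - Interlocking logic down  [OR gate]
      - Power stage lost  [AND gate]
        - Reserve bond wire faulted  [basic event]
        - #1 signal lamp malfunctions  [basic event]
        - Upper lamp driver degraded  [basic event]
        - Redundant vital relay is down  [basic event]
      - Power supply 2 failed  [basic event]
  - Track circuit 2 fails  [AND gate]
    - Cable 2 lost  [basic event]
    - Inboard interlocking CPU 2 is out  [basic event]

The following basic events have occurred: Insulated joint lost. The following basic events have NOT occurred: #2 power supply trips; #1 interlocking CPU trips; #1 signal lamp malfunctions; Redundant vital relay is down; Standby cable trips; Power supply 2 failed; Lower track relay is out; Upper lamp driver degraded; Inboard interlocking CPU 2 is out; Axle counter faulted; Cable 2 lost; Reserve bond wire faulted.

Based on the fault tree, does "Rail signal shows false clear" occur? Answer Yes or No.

No

Track circuit down [AND]: #1 interlocking CPU trips=not, Axle counter faulted=not → not all inputs occur → does not occur.
Vital path lost [OR]: Standby cable trips=not, Track circuit down=not, Lower track relay is out=not → no input occurs → does not occur.
Detection branch inoperative [OR]: #2 power supply trips=not, Vital path lost=not, Insulated joint lost=occurs → at least one input occurs → occurs.
Power stage lost [AND]: Reserve bond wire faulted=not, #1 signal lamp malfunctions=not, Upper lamp driver degraded=not, Redundant vital relay is down=not → not all inputs occur → does not occur.
Interlocking logic down [OR]: Power stage lost=not, Power supply 2 failed=not → no input occurs → does not occur.
Signal drive unavailable [AND]: Detection branch inoperative=occurs, Interlocking logic down=not → not all inputs occur → does not occur.
Track circuit 2 fails [AND]: Cable 2 lost=not, Inboard interlocking CPU 2 is out=not → not all inputs occur → does not occur.
Rail signal shows false clear [OR]: Signal drive unavailable=not, Track circuit 2 fails=not → no input occurs → does not occur.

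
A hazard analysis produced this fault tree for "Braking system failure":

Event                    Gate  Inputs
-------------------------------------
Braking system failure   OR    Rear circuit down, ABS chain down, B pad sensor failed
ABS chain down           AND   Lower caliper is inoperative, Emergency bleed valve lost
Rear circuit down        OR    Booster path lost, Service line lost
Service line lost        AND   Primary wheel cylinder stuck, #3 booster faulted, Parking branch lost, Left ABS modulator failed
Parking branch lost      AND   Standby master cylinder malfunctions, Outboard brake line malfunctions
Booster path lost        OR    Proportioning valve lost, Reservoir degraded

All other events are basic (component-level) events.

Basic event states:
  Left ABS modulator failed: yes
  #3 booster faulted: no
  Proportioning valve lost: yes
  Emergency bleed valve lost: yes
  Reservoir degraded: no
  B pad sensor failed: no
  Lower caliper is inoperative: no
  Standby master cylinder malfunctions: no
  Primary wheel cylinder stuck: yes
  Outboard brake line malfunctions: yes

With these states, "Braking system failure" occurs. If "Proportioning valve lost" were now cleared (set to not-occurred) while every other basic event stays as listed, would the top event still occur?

Counterfactual: set "Proportioning valve lost" to not occurred.
Booster path lost [OR]: Proportioning valve lost=not, Reservoir degraded=not → no input occurs → does not occur.
Parking branch lost [AND]: Standby master cylinder malfunctions=not, Outboard brake line malfunctions=occurs → not all inputs occur → does not occur.
Service line lost [AND]: Primary wheel cylinder stuck=occurs, #3 booster faulted=not, Parking branch lost=not, Left ABS modulator failed=occurs → not all inputs occur → does not occur.
Rear circuit down [OR]: Booster path lost=not, Service line lost=not → no input occurs → does not occur.
ABS chain down [AND]: Lower caliper is inoperative=not, Emergency bleed valve lost=occurs → not all inputs occur → does not occur.
Braking system failure [OR]: Rear circuit down=not, ABS chain down=not, B pad sensor failed=not → no input occurs → does not occur.

No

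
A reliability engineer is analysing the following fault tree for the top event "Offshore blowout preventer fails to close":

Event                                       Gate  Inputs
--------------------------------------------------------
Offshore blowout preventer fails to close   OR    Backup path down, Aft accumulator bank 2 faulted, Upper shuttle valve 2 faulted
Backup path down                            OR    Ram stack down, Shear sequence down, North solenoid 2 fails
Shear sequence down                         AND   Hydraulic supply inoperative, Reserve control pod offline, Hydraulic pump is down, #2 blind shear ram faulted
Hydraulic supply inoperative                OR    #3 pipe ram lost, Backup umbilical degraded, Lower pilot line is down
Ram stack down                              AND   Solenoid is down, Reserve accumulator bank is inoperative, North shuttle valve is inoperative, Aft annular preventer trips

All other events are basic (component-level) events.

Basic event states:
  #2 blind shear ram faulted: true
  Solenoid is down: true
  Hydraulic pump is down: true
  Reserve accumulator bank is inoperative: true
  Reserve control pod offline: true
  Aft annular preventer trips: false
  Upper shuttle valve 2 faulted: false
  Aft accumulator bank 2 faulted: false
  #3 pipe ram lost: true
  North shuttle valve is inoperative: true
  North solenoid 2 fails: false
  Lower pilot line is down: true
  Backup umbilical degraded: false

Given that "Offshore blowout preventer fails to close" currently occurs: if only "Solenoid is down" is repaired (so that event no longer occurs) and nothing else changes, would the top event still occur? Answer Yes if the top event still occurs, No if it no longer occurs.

Yes

Counterfactual: set "Solenoid is down" to not occurred.
Ram stack down [AND]: Solenoid is down=not, Reserve accumulator bank is inoperative=occurs, North shuttle valve is inoperative=occurs, Aft annular preventer trips=not → not all inputs occur → does not occur.
Hydraulic supply inoperative [OR]: #3 pipe ram lost=occurs, Backup umbilical degraded=not, Lower pilot line is down=occurs → at least one input occurs → occurs.
Shear sequence down [AND]: Hydraulic supply inoperative=occurs, Reserve control pod offline=occurs, Hydraulic pump is down=occurs, #2 blind shear ram faulted=occurs → all inputs occur → occurs.
Backup path down [OR]: Ram stack down=not, Shear sequence down=occurs, North solenoid 2 fails=not → at least one input occurs → occurs.
Offshore blowout preventer fails to close [OR]: Backup path down=occurs, Aft accumulator bank 2 faulted=not, Upper shuttle valve 2 faulted=not → at least one input occurs → occurs.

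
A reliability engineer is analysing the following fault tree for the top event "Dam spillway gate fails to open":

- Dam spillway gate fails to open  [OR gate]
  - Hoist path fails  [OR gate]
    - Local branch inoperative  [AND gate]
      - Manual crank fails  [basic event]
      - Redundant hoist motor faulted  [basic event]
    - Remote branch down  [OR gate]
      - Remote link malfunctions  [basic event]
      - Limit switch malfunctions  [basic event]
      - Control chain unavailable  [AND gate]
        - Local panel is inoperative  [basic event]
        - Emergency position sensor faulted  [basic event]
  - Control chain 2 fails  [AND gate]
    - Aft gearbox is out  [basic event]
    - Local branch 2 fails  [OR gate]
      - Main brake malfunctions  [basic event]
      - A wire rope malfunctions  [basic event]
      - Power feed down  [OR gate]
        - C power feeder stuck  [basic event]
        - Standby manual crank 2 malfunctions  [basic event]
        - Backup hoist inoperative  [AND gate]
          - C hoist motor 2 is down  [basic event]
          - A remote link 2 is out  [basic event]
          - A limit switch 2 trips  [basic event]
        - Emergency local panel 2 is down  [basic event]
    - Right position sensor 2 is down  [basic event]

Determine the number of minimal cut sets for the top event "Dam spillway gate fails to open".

10

Local branch inoperative [AND]: one cut set from each child combined → 1 × 1 = 1 cut set(s).
Control chain unavailable [AND]: one cut set from each child combined → 1 × 1 = 1 cut set(s).
Remote branch down [OR]: union of children's cut sets → 3 cut set(s).
Hoist path fails [OR]: union of children's cut sets → 4 cut set(s).
Backup hoist inoperative [AND]: one cut set from each child combined → 1 × 1 × 1 = 1 cut set(s).
Power feed down [OR]: union of children's cut sets → 4 cut set(s).
Local branch 2 fails [OR]: union of children's cut sets → 6 cut set(s).
Control chain 2 fails [AND]: one cut set from each child combined → 1 × 6 × 1 = 6 cut set(s).
Dam spillway gate fails to open [OR]: union of children's cut sets → 10 cut set(s).
Minimal cut sets: {Manual crank fails, Redundant hoist motor faulted}; {Remote link malfunctions}; {Limit switch malfunctions}; {Emergency position sensor faulted, Local panel is inoperative}; {Aft gearbox is out, Main brake malfunctions, Right position sensor 2 is down}; {A wire rope malfunctions, Aft gearbox is out, Right position sensor 2 is down}; {Aft gearbox is out, C power feeder stuck, Right position sensor 2 is down}; {Aft gearbox is out, Right position sensor 2 is down, Standby manual crank 2 malfunctions}; {A limit switch 2 trips, A remote link 2 is out, Aft gearbox is out, C hoist motor 2 is down, Right position sensor 2 is down}; {Aft gearbox is out, Emergency local panel 2 is down, Right position sensor 2 is down}.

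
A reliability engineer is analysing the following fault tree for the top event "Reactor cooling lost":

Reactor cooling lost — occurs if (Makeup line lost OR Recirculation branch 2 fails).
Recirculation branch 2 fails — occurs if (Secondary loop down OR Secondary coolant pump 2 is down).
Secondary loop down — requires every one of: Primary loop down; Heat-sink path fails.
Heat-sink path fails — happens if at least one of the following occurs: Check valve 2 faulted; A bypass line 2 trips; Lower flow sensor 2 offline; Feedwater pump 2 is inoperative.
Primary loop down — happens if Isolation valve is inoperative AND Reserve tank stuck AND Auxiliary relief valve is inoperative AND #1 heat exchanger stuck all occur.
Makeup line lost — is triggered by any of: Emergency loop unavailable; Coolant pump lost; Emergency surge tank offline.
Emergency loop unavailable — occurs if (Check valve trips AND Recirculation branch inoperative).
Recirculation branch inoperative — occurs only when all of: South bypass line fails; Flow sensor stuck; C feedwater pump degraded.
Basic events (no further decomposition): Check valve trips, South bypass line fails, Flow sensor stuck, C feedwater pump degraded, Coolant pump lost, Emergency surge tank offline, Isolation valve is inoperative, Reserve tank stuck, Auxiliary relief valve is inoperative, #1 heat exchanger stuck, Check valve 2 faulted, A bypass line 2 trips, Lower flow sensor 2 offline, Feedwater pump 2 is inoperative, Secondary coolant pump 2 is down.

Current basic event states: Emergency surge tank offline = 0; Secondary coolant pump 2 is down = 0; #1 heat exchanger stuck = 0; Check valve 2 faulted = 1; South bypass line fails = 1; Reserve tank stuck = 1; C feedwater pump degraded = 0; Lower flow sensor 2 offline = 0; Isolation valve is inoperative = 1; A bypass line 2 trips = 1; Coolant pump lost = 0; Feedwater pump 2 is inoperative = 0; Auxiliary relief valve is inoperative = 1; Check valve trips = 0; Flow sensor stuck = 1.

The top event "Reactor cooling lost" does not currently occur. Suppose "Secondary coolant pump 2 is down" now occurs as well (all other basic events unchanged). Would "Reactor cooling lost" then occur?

Yes

Counterfactual: set "Secondary coolant pump 2 is down" to occurred.
Recirculation branch inoperative [AND]: South bypass line fails=occurs, Flow sensor stuck=occurs, C feedwater pump degraded=not → not all inputs occur → does not occur.
Emergency loop unavailable [AND]: Check valve trips=not, Recirculation branch inoperative=not → not all inputs occur → does not occur.
Makeup line lost [OR]: Emergency loop unavailable=not, Coolant pump lost=not, Emergency surge tank offline=not → no input occurs → does not occur.
Primary loop down [AND]: Isolation valve is inoperative=occurs, Reserve tank stuck=occurs, Auxiliary relief valve is inoperative=occurs, #1 heat exchanger stuck=not → not all inputs occur → does not occur.
Heat-sink path fails [OR]: Check valve 2 faulted=occurs, A bypass line 2 trips=occurs, Lower flow sensor 2 offline=not, Feedwater pump 2 is inoperative=not → at least one input occurs → occurs.
Secondary loop down [AND]: Primary loop down=not, Heat-sink path fails=occurs → not all inputs occur → does not occur.
Recirculation branch 2 fails [OR]: Secondary loop down=not, Secondary coolant pump 2 is down=occurs → at least one input occurs → occurs.
Reactor cooling lost [OR]: Makeup line lost=not, Recirculation branch 2 fails=occurs → at least one input occurs → occurs.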